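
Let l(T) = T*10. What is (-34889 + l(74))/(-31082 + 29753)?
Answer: 11383/443 ≈ 25.695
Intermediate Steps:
l(T) = 10*T
(-34889 + l(74))/(-31082 + 29753) = (-34889 + 10*74)/(-31082 + 29753) = (-34889 + 740)/(-1329) = -34149*(-1/1329) = 11383/443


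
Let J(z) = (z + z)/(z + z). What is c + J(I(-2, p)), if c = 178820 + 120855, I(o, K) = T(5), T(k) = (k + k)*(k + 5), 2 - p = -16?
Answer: 299676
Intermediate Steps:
p = 18 (p = 2 - 1*(-16) = 2 + 16 = 18)
T(k) = 2*k*(5 + k) (T(k) = (2*k)*(5 + k) = 2*k*(5 + k))
I(o, K) = 100 (I(o, K) = 2*5*(5 + 5) = 2*5*10 = 100)
J(z) = 1 (J(z) = (2*z)/((2*z)) = (2*z)*(1/(2*z)) = 1)
c = 299675
c + J(I(-2, p)) = 299675 + 1 = 299676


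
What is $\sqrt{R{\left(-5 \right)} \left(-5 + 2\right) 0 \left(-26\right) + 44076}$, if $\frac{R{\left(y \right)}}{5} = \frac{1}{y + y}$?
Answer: $2 \sqrt{11019} \approx 209.94$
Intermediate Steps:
$R{\left(y \right)} = \frac{5}{2 y}$ ($R{\left(y \right)} = \frac{5}{y + y} = \frac{5}{2 y}$)
$\sqrt{R{\left(-5 \right)} \left(-5 + 2\right) 0 \left(-26\right) + 44076} = \sqrt{\frac{5}{2 \left(-5\right)} \left(-5 + 2\right) 0 \left(-26\right) + 44076} = \sqrt{\frac{5}{2} \left(- \frac{1}{5}\right) \left(\left(-3\right) 0\right) \left(-26\right) + 44076} = \sqrt{\left(- \frac{1}{2}\right) 0 \left(-26\right) + 44076} = \sqrt{0 \left(-26\right) + 44076} = \sqrt{0 + 44076} = \sqrt{44076} = 2 \sqrt{11019}$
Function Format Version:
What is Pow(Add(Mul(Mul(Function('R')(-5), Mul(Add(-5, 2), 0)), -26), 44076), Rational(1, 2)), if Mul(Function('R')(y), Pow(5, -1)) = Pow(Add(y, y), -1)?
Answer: Mul(2, Pow(11019, Rational(1, 2))) ≈ 209.94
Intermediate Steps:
Function('R')(y) = Mul(Rational(5, 2), Pow(y, -1)) (Function('R')(y) = Mul(5, Pow(Add(y, y), -1)) = Mul(5, Pow(Mul(2, y), -1)) = Mul(5, Mul(Rational(1, 2), Pow(y, -1))) = Mul(Rational(5, 2), Pow(y, -1)))
Pow(Add(Mul(Mul(Function('R')(-5), Mul(Add(-5, 2), 0)), -26), 44076), Rational(1, 2)) = Pow(Add(Mul(Mul(Mul(Rational(5, 2), Pow(-5, -1)), Mul(Add(-5, 2), 0)), -26), 44076), Rational(1, 2)) = Pow(Add(Mul(Mul(Mul(Rational(5, 2), Rational(-1, 5)), Mul(-3, 0)), -26), 44076), Rational(1, 2)) = Pow(Add(Mul(Mul(Rational(-1, 2), 0), -26), 44076), Rational(1, 2)) = Pow(Add(Mul(0, -26), 44076), Rational(1, 2)) = Pow(Add(0, 44076), Rational(1, 2)) = Pow(44076, Rational(1, 2)) = Mul(2, Pow(11019, Rational(1, 2)))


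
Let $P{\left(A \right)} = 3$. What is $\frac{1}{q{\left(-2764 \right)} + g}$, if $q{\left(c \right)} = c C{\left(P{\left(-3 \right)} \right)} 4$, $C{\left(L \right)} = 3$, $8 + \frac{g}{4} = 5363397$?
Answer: $\frac{1}{21420388} \approx 4.6684 \cdot 10^{-8}$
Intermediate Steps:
$g = 21453556$ ($g = -32 + 4 \cdot 5363397 = -32 + 21453588 = 21453556$)
$q{\left(c \right)} = 12 c$ ($q{\left(c \right)} = c 3 \cdot 4 = 3 c 4 = 12 c$)
$\frac{1}{q{\left(-2764 \right)} + g} = \frac{1}{12 \left(-2764\right) + 21453556} = \frac{1}{-33168 + 21453556} = \frac{1}{21420388}$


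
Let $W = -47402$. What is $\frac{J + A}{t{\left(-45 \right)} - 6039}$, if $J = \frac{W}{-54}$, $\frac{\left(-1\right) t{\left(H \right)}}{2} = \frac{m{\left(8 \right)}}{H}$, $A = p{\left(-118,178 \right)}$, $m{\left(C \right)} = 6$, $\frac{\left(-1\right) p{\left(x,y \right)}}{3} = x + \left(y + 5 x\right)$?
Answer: $- \frac{333155}{815229} \approx -0.40866$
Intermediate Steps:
$p{\left(x,y \right)} = - 18 x - 3 y$ ($p{\left(x,y \right)} = - 3 \left(x + \left(y + 5 x\right)\right) = - 3 \left(y + 6 x\right) = - 18 x - 3 y$)
$A = 1590$ ($A = \left(-18\right) \left(-118\right) - 534 = 2124 - 534 = 1590$)
$t{\left(H \right)} = - \frac{12}{H}$ ($t{\left(H \right)} = - 2 \frac{6}{H} = - \frac{12}{H}$)
$J = \frac{23701}{27}$ ($J = - \frac{47402}{-54} = \left(-47402\right) \left(- \frac{1}{54}\right) = \frac{23701}{27} \approx 877.81$)
$\frac{J + A}{t{\left(-45 \right)} - 6039} = \frac{\frac{23701}{27} + 1590}{- \frac{12}{-45} - 6039} = \frac{66631}{27 \left(\left(-12\right) \left(- \frac{1}{45}\right) - 6039\right)} = \frac{66631}{27 \left(\frac{4}{15} - 6039\right)} = \frac{66631}{27 \left(- \frac{90581}{15}\right)} = \frac{66631}{27} \left(- \frac{15}{90581}\right) = - \frac{333155}{815229}$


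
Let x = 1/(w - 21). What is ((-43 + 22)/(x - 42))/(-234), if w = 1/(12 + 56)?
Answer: -9989/4680156 ≈ -0.0021343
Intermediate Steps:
w = 1/68 ≈ 0.014706
x = -68/1427 (x = 1/(1/68 - 21) = 1/(-1427/68) = -68/1427 ≈ -0.047652)
((-43 + 22)/(x - 42))/(-234) = ((-43 + 22)/(-68/1427 - 42))/(-234) = -(-7)/(78*(-60002/1427)) = -(-7)*(-1427)/(78*60002) = -1/234*29967/60002 = -9989/4680156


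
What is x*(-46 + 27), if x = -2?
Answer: 38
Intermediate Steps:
x*(-46 + 27) = -2*(-46 + 27) = -2*(-19) = 38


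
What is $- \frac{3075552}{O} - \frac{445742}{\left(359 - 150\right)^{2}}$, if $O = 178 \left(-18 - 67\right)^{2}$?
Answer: $- \frac{32163167546}{2553452275} \approx -12.596$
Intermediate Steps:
$O = 1286050$ ($O = 178 \left(-85\right)^{2} = 178 \cdot 7225 = 1286050$)
$- \frac{3075552}{O} - \frac{445742}{\left(359 - 150\right)^{2}} = - \frac{3075552}{1286050} - \frac{445742}{\left(359 - 150\right)^{2}} = \left(-3075552\right) \frac{1}{1286050} - \frac{445742}{209^{2}} = - \frac{1537776}{643025} - \frac{445742}{43681} = - \frac{1537776}{643025} - \frac{40522}{3971} = - \frac{32163167546}{2553452275}$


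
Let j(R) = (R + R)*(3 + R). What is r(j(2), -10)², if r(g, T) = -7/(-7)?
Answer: 1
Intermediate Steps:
j(R) = 2*R*(3 + R) (j(R) = (2*R)*(3 + R) = 2*R*(3 + R))
r(g, T) = 1 (r(g, T) = -7*(-⅐) = 1)
r(j(2), -10)² = 1² = 1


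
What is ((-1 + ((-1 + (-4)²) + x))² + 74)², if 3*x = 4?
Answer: 7739524/81 ≈ 95550.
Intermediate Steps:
x = 4/3 (x = (⅓)*4 = 4/3 ≈ 1.3333)
((-1 + ((-1 + (-4)²) + x))² + 74)² = ((-1 + ((-1 + (-4)²) + 4/3))² + 74)² = ((-1 + ((-1 + 16) + 4/3))² + 74)² = ((-1 + (15 + 4/3))² + 74)² = ((-1 + 49/3)² + 74)² = ((46/3)² + 74)² = (2116/9 + 74)² = (2782/9)² = 7739524/81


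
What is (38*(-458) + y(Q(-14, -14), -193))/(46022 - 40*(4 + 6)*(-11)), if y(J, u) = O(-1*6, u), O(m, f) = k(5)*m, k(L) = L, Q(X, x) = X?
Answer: -8717/25211 ≈ -0.34576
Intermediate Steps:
O(m, f) = 5*m
y(J, u) = -30 (y(J, u) = 5*(-1*6) = 5*(-6) = -30)
(38*(-458) + y(Q(-14, -14), -193))/(46022 - 40*(4 + 6)*(-11)) = (38*(-458) - 30)/(46022 - 40*(4 + 6)*(-11)) = (-17404 - 30)/(46022 - 40*10*(-11)) = -17434/(46022 - 8*50*(-11)) = -17434/(46022 - 400*(-11)) = -17434/(46022 + 4400) = -17434/50422 = -17434*1/50422 = -8717/25211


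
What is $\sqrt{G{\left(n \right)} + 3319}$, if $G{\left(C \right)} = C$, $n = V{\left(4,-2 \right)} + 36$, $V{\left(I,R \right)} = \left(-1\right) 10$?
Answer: $\sqrt{3345} \approx 57.836$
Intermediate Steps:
$V{\left(I,R \right)} = -10$
$n = 26$ ($n = -10 + 36 = 26$)
$\sqrt{G{\left(n \right)} + 3319} = \sqrt{26 + 3319} = \sqrt{3345}$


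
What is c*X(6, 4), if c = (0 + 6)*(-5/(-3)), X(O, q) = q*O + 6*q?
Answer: 480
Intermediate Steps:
X(O, q) = 6*q + O*q (X(O, q) = O*q + 6*q = 6*q + O*q)
c = 10 (c = 6*(-5*(-1/3)) = 6*(5/3) = 10)
c*X(6, 4) = 10*(4*(6 + 6)) = 10*(4*12) = 10*48 = 480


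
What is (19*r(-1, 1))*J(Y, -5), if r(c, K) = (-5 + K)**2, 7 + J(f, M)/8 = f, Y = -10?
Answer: -41344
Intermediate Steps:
J(f, M) = -56 + 8*f
(19*r(-1, 1))*J(Y, -5) = (19*(-5 + 1)**2)*(-56 + 8*(-10)) = (19*(-4)**2)*(-56 - 80) = (19*16)*(-136) = 304*(-136) = -41344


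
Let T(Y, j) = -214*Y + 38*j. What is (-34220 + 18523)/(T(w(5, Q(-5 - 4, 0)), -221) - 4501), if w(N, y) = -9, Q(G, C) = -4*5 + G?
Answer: 15697/10973 ≈ 1.4305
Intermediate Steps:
Q(G, C) = -20 + G
(-34220 + 18523)/(T(w(5, Q(-5 - 4, 0)), -221) - 4501) = (-34220 + 18523)/((-214*(-9) + 38*(-221)) - 4501) = -15697/((1926 - 8398) - 4501) = -15697/(-6472 - 4501) = -15697/(-10973) = -15697*(-1/10973) = 15697/10973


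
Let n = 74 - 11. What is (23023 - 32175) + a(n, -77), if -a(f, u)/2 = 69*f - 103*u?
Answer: -33708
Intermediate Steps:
n = 63
a(f, u) = -138*f + 206*u (a(f, u) = -2*(69*f - 103*u) = -2*(-103*u + 69*f) = -138*f + 206*u)
(23023 - 32175) + a(n, -77) = (23023 - 32175) + (-138*63 + 206*(-77)) = -9152 + (-8694 - 15862) = -9152 - 24556 = -33708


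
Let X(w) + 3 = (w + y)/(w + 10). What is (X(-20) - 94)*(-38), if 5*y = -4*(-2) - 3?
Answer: 18069/5 ≈ 3613.8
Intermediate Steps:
y = 1 (y = (-4*(-2) - 3)/5 = (8 - 3)/5 = (⅕)*5 = 1)
X(w) = -3 + (1 + w)/(10 + w) (X(w) = -3 + (w + 1)/(w + 10) = -3 + (1 + w)/(10 + w))
(X(-20) - 94)*(-38) = ((-29 - 2*(-20))/(10 - 20) - 94)*(-38) = ((-29 + 40)/(-10) - 94)*(-38) = (-⅒*11 - 94)*(-38) = (-11/10 - 94)*(-38) = -951/10*(-38) = 18069/5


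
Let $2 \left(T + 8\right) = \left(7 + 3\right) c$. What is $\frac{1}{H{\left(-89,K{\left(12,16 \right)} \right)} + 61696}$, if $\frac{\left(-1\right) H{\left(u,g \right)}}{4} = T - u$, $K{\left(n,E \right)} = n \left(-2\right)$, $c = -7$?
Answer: $\frac{1}{61512} \approx 1.6257 \cdot 10^{-5}$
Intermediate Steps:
$K{\left(n,E \right)} = - 2 n$
$T = -43$ ($T = -8 + \frac{\left(7 + 3\right) \left(-7\right)}{2} = -8 + \frac{10 \left(-7\right)}{2} = -8 + \frac{1}{2} \left(-70\right) = -8 - 35 = -43$)
$H{\left(u,g \right)} = 172 + 4 u$ ($H{\left(u,g \right)} = - 4 \left(-43 - u\right) = 172 + 4 u$)
$\frac{1}{H{\left(-89,K{\left(12,16 \right)} \right)} + 61696} = \frac{1}{\left(172 + 4 \left(-89\right)\right) + 61696} = \frac{1}{\left(172 - 356\right) + 61696} = \frac{1}{-184 + 61696} = \frac{1}{61512}$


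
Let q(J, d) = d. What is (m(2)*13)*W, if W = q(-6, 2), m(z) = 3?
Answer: 78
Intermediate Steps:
W = 2
(m(2)*13)*W = (3*13)*2 = 39*2 = 78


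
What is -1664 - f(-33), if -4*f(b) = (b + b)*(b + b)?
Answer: -575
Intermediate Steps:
f(b) = -b² (f(b) = -(b + b)*(b + b)/4 = -2*b*2*b/4 = -b²)
-1664 - f(-33) = -1664 - (-1)*(-33)² = -1664 - (-1)*1089 = -1664 - 1*(-1089) = -1664 + 1089 = -575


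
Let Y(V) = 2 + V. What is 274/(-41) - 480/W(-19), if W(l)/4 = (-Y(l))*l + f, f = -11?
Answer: -43298/6847 ≈ -6.3236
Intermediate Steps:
W(l) = -44 + 4*l*(-2 - l) (W(l) = 4*((-(2 + l))*l - 11) = 4*((-2 - l)*l - 11) = 4*(l*(-2 - l) - 11) = 4*(-11 + l*(-2 - l)) = -44 + 4*l*(-2 - l))
274/(-41) - 480/W(-19) = 274/(-41) - 480/(-44 - 4*(-19)*(2 - 19)) = 274*(-1/41) - 480/(-44 - 4*(-19)*(-17)) = -274/41 - 480/(-44 - 1292) = -274/41 - 480/(-1336) = -274/41 - 480*(-1/1336) = -274/41 + 60/167 = -43298/6847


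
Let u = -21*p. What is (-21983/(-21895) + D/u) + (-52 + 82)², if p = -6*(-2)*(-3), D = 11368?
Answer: 541531411/591165 ≈ 916.04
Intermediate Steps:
p = -36 (p = 12*(-3) = -36)
u = 756 (u = -21*(-36) = 756)
(-21983/(-21895) + D/u) + (-52 + 82)² = (-21983/(-21895) + 11368/756) + (-52 + 82)² = (-21983*(-1/21895) + 11368*(1/756)) + 30² = (21983/21895 + 406/27) + 900 = 9482911/591165 + 900 = 541531411/591165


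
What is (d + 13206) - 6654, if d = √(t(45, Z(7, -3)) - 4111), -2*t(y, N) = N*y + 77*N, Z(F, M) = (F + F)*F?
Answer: 6552 + 3*I*√1121 ≈ 6552.0 + 100.44*I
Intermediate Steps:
Z(F, M) = 2*F² (Z(F, M) = (2*F)*F = 2*F²)
t(y, N) = -77*N/2 - N*y/2 (t(y, N) = -(N*y + 77*N)/2 = -(77*N + N*y)/2 = -77*N/2 - N*y/2)
d = 3*I*√1121 (d = √(-2*7²*(77 + 45)/2 - 4111) = √(-½*2*49*122 - 4111) = √(-½*98*122 - 4111) = √(-5978 - 4111) = √(-10089) = 3*I*√1121 ≈ 100.44*I)
(d + 13206) - 6654 = (3*I*√1121 + 13206) - 6654 = (13206 + 3*I*√1121) - 6654 = 6552 + 3*I*√1121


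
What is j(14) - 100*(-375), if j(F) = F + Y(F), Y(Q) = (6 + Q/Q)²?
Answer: 37563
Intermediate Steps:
Y(Q) = 49 (Y(Q) = (6 + 1)² = 7² = 49)
j(F) = 49 + F (j(F) = F + 49 = 49 + F)
j(14) - 100*(-375) = (49 + 14) - 100*(-375) = 63 + 37500 = 37563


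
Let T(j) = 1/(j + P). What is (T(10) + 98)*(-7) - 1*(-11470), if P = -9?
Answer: 10777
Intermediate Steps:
T(j) = 1/(-9 + j) (T(j) = 1/(j - 9) = 1/(-9 + j))
(T(10) + 98)*(-7) - 1*(-11470) = (1/(-9 + 10) + 98)*(-7) - 1*(-11470) = (1/1 + 98)*(-7) + 11470 = (1 + 98)*(-7) + 11470 = 99*(-7) + 11470 = -693 + 11470 = 10777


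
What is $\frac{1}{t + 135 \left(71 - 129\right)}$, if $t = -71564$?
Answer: $- \frac{1}{79394} \approx -1.2595 \cdot 10^{-5}$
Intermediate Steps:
$\frac{1}{t + 135 \left(71 - 129\right)} = \frac{1}{-71564 + 135 \left(71 - 129\right)} = \frac{1}{-71564 + 135 \left(-58\right)} = \frac{1}{-71564 - 7830} = \frac{1}{-79394} = - \frac{1}{79394}$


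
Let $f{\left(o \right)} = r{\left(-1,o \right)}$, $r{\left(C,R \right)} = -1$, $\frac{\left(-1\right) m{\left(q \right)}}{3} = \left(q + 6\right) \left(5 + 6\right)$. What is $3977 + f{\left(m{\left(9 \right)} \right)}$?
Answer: $3976$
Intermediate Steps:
$m{\left(q \right)} = -198 - 33 q$ ($m{\left(q \right)} = - 3 \left(q + 6\right) \left(5 + 6\right) = - 3 \left(6 + q\right) 11 = - 3 \left(66 + 11 q\right) = -198 - 33 q$)
$f{\left(o \right)} = -1$
$3977 + f{\left(m{\left(9 \right)} \right)} = 3977 - 1 = 3976$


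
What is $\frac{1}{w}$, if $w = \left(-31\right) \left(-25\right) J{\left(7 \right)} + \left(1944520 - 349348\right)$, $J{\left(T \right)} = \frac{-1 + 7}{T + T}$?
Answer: $\frac{7}{11168529} \approx 6.2676 \cdot 10^{-7}$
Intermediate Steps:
$J{\left(T \right)} = \frac{3}{T}$ ($J{\left(T \right)} = \frac{6}{2 T} = 6 \frac{1}{2 T} = \frac{3}{T}$)
$w = \frac{11168529}{7}$ ($w = \left(-31\right) \left(-25\right) \frac{3}{7} + \left(1944520 - 349348\right) = 775 \cdot 3 \cdot \frac{1}{7} + \left(1944520 - 349348\right) = 775 \cdot \frac{3}{7} + 1595172 = \frac{2325}{7} + 1595172 = \frac{11168529}{7} \approx 1.5955 \cdot 10^{6}$)
$\frac{1}{w} = \frac{1}{\frac{11168529}{7}} = \frac{7}{11168529}$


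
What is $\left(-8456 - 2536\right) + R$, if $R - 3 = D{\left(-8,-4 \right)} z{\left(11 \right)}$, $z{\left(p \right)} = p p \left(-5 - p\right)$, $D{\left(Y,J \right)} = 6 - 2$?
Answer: $-18733$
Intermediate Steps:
$D{\left(Y,J \right)} = 4$
$z{\left(p \right)} = p^{2} \left(-5 - p\right)$
$R = -7741$ ($R = 3 + 4 \cdot 11^{2} \left(-5 - 11\right) = 3 + 4 \cdot 121 \left(-5 - 11\right) = 3 + 4 \cdot 121 \left(-16\right) = 3 + 4 \left(-1936\right) = 3 - 7744 = -7741$)
$\left(-8456 - 2536\right) + R = \left(-8456 - 2536\right) - 7741 = -10992 - 7741 = -18733$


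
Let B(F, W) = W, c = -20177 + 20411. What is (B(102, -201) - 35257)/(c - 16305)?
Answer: 35458/16071 ≈ 2.2063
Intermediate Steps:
c = 234
(B(102, -201) - 35257)/(c - 16305) = (-201 - 35257)/(234 - 16305) = -35458/(-16071) = -35458*(-1/16071) = 35458/16071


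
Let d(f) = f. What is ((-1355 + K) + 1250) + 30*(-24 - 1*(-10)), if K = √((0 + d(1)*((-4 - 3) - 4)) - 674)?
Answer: -525 + I*√685 ≈ -525.0 + 26.173*I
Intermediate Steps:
K = I*√685 (K = √((0 + 1*((-4 - 3) - 4)) - 674) = √((0 + 1*(-7 - 4)) - 674) = √((0 + 1*(-11)) - 674) = √((0 - 11) - 674) = √(-11 - 674) = √(-685) = I*√685 ≈ 26.173*I)
((-1355 + K) + 1250) + 30*(-24 - 1*(-10)) = ((-1355 + I*√685) + 1250) + 30*(-24 - 1*(-10)) = (-105 + I*√685) + 30*(-24 + 10) = (-105 + I*√685) + 30*(-14) = (-105 + I*√685) - 420 = -525 + I*√685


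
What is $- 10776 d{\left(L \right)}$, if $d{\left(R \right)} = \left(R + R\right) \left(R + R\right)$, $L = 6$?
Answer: $-1551744$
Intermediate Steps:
$d{\left(R \right)} = 4 R^{2}$ ($d{\left(R \right)} = 2 R 2 R = 4 R^{2}$)
$- 10776 d{\left(L \right)} = - 10776 \cdot 4 \cdot 6^{2} = - 10776 \cdot 4 \cdot 36 = \left(-10776\right) 144 = -1551744$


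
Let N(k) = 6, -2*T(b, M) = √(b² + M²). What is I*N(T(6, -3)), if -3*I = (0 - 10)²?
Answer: -200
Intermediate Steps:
T(b, M) = -√(M² + b²)/2 (T(b, M) = -√(b² + M²)/2 = -√(M² + b²)/2)
I = -100/3 (I = -(0 - 10)²/3 = -⅓*(-10)² = -⅓*100 = -100/3 ≈ -33.333)
I*N(T(6, -3)) = -100/3*6 = -200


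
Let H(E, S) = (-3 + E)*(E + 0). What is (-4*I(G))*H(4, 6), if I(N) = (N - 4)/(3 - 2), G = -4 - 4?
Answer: 192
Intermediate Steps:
G = -8
H(E, S) = E*(-3 + E) (H(E, S) = (-3 + E)*E = E*(-3 + E))
I(N) = -4 + N (I(N) = (-4 + N)/1 = (-4 + N)*1 = -4 + N)
(-4*I(G))*H(4, 6) = (-4*(-4 - 8))*(4*(-3 + 4)) = (-4*(-12))*(4*1) = 48*4 = 192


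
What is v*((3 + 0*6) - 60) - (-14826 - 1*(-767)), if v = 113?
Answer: 7618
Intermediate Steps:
v*((3 + 0*6) - 60) - (-14826 - 1*(-767)) = 113*((3 + 0*6) - 60) - (-14826 - 1*(-767)) = 113*((3 + 0) - 60) - (-14826 + 767) = 113*(3 - 60) - 1*(-14059) = 113*(-57) + 14059 = -6441 + 14059 = 7618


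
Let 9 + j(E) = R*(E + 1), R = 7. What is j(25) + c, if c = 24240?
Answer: 24413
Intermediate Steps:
j(E) = -2 + 7*E (j(E) = -9 + 7*(E + 1) = -9 + 7*(1 + E) = -9 + (7 + 7*E) = -2 + 7*E)
j(25) + c = (-2 + 7*25) + 24240 = (-2 + 175) + 24240 = 173 + 24240 = 24413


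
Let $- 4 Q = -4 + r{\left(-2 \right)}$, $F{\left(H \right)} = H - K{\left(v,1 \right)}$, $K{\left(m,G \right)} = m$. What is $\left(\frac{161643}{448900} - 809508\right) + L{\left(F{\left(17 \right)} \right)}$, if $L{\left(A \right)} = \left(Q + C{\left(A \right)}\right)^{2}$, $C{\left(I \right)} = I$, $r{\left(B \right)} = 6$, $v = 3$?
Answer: $- \frac{90826541883}{112225} \approx -8.0933 \cdot 10^{5}$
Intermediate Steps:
$F{\left(H \right)} = -3 + H$ ($F{\left(H \right)} = H - 3 = -3 + H$)
$Q = - \frac{1}{2}$ ($Q = - \frac{-4 + 6}{4} = \left(- \frac{1}{4}\right) 2 = - \frac{1}{2} \approx -0.5$)
$L{\left(A \right)} = \left(- \frac{1}{2} + A\right)^{2}$
$\left(\frac{161643}{448900} - 809508\right) + L{\left(F{\left(17 \right)} \right)} = \left(\frac{161643}{448900} - 809508\right) + \frac{\left(-1 + 2 \left(-3 + 17\right)\right)^{2}}{4} = \left(161643 \cdot \frac{1}{448900} - 809508\right) + \frac{\left(-1 + 2 \cdot 14\right)^{2}}{4} = \left(\frac{161643}{448900} - 809508\right) + \frac{\left(-1 + 28\right)^{2}}{4} = - \frac{363387979557}{448900} + \frac{27^{2}}{4} = - \frac{363387979557}{448900} + \frac{1}{4} \cdot 729 = - \frac{363387979557}{448900} + \frac{729}{4} = - \frac{90826541883}{112225}$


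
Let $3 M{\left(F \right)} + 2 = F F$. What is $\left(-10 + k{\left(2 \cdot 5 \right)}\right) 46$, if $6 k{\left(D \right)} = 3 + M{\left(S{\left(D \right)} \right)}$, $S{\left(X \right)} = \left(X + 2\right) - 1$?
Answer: $- \frac{1196}{9} \approx -132.89$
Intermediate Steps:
$S{\left(X \right)} = 1 + X$ ($S{\left(X \right)} = \left(2 + X\right) - 1 = 1 + X$)
$M{\left(F \right)} = - \frac{2}{3} + \frac{F^{2}}{3}$ ($M{\left(F \right)} = - \frac{2}{3} + \frac{F F}{3} = - \frac{2}{3} + \frac{F^{2}}{3}$)
$k{\left(D \right)} = \frac{7}{18} + \frac{\left(1 + D\right)^{2}}{18}$ ($k{\left(D \right)} = \frac{3 + \left(- \frac{2}{3} + \frac{\left(1 + D\right)^{2}}{3}\right)}{6} = \frac{\frac{7}{3} + \frac{\left(1 + D\right)^{2}}{3}}{6} = \frac{7}{18} + \frac{\left(1 + D\right)^{2}}{18}$)
$\left(-10 + k{\left(2 \cdot 5 \right)}\right) 46 = \left(-10 + \left(\frac{7}{18} + \frac{\left(1 + 2 \cdot 5\right)^{2}}{18}\right)\right) 46 = \left(-10 + \left(\frac{7}{18} + \frac{\left(1 + 10\right)^{2}}{18}\right)\right) 46 = \left(-10 + \left(\frac{7}{18} + \frac{11^{2}}{18}\right)\right) 46 = \left(-10 + \left(\frac{7}{18} + \frac{1}{18} \cdot 121\right)\right) 46 = \left(-10 + \left(\frac{7}{18} + \frac{121}{18}\right)\right) 46 = \left(-10 + \frac{64}{9}\right) 46 = \left(- \frac{26}{9}\right) 46 = - \frac{1196}{9}$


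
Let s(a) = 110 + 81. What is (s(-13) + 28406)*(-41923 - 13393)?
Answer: -1581871652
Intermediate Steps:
s(a) = 191
(s(-13) + 28406)*(-41923 - 13393) = (191 + 28406)*(-41923 - 13393) = 28597*(-55316) = -1581871652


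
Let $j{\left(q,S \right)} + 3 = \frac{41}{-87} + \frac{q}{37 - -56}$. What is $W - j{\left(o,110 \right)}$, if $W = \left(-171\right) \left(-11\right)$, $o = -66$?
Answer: $\frac{5084333}{2697} \approx 1885.2$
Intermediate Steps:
$W = 1881$
$j{\left(q,S \right)} = - \frac{302}{87} + \frac{q}{93}$ ($j{\left(q,S \right)} = -3 + \left(\frac{41}{-87} + \frac{q}{37 - -56}\right) = -3 + \left(41 \left(- \frac{1}{87}\right) + \frac{q}{37 + 56}\right) = -3 + \left(- \frac{41}{87} + \frac{q}{93}\right) = - \frac{302}{87} + \frac{q}{93}$)
$W - j{\left(o,110 \right)} = 1881 - \left(- \frac{302}{87} + \frac{1}{93} \left(-66\right)\right) = 1881 - \left(- \frac{302}{87} - \frac{22}{31}\right) = 1881 - - \frac{11276}{2697} = 1881 + \frac{11276}{2697} = \frac{5084333}{2697}$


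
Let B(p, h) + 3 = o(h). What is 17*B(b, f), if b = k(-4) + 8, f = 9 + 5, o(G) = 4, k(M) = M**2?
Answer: 17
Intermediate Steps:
f = 14
b = 24 (b = (-4)**2 + 8 = 16 + 8 = 24)
B(p, h) = 1 (B(p, h) = -3 + 4 = 1)
17*B(b, f) = 17*1 = 17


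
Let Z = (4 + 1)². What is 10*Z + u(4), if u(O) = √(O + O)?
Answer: 250 + 2*√2 ≈ 252.83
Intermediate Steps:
u(O) = √2*√O (u(O) = √(2*O) = √2*√O)
Z = 25 (Z = 5² = 25)
10*Z + u(4) = 10*25 + √2*√4 = 250 + √2*2 = 250 + 2*√2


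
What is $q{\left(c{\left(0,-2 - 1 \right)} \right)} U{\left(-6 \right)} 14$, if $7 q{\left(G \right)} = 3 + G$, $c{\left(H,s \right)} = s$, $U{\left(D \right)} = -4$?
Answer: $0$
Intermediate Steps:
$q{\left(G \right)} = \frac{3}{7} + \frac{G}{7}$ ($q{\left(G \right)} = \frac{3 + G}{7} = \frac{3}{7} + \frac{G}{7}$)
$q{\left(c{\left(0,-2 - 1 \right)} \right)} U{\left(-6 \right)} 14 = \left(\frac{3}{7} + \frac{-2 - 1}{7}\right) \left(-4\right) 14 = \left(\frac{3}{7} + \frac{1}{7} \left(-3\right)\right) \left(-4\right) 14 = \left(\frac{3}{7} - \frac{3}{7}\right) \left(-4\right) 14 = 0 \left(-4\right) 14 = 0 \cdot 14 = 0$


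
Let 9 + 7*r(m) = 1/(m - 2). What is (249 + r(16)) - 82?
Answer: 16241/98 ≈ 165.72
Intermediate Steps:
r(m) = -9/7 + 1/(7*(-2 + m)) (r(m) = -9/7 + 1/(7*(m - 2)) = -9/7 + 1/(7*(-2 + m)))
(249 + r(16)) - 82 = (249 + (19 - 9*16)/(7*(-2 + 16))) - 82 = (249 + (⅐)*(19 - 144)/14) - 82 = (249 + (⅐)*(1/14)*(-125)) - 82 = (249 - 125/98) - 82 = 24277/98 - 82 = 16241/98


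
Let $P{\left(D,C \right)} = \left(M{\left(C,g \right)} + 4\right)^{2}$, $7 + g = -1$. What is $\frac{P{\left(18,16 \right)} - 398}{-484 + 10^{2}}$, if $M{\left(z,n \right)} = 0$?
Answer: $\frac{191}{192} \approx 0.99479$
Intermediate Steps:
$g = -8$ ($g = -7 - 1 = -8$)
$P{\left(D,C \right)} = 16$ ($P{\left(D,C \right)} = \left(0 + 4\right)^{2} = 4^{2} = 16$)
$\frac{P{\left(18,16 \right)} - 398}{-484 + 10^{2}} = \frac{16 - 398}{-484 + 10^{2}} = - \frac{382}{-484 + 100} = - \frac{382}{-384} = \left(-382\right) \left(- \frac{1}{384}\right) = \frac{191}{192}$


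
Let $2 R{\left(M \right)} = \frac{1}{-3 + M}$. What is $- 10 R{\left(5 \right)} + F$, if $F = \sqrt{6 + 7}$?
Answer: $- \frac{5}{2} + \sqrt{13} \approx 1.1056$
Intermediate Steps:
$R{\left(M \right)} = \frac{1}{2 \left(-3 + M\right)}$
$F = \sqrt{13} \approx 3.6056$
$- 10 R{\left(5 \right)} + F = - 10 \frac{1}{2 \left(-3 + 5\right)} + \sqrt{13} = - 10 \frac{1}{2 \cdot 2} + \sqrt{13} = - 10 \cdot \frac{1}{2} \cdot \frac{1}{2} + \sqrt{13} = \left(-10\right) \frac{1}{4} + \sqrt{13} = - \frac{5}{2} + \sqrt{13}$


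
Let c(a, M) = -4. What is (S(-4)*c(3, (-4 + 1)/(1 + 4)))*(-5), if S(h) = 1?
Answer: 20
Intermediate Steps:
(S(-4)*c(3, (-4 + 1)/(1 + 4)))*(-5) = (1*(-4))*(-5) = -4*(-5) = 20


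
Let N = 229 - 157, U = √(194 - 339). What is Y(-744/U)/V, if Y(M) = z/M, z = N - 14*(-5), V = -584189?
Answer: 71*I*√145/217318308 ≈ 3.9341e-6*I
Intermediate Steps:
U = I*√145 (U = √(-145) = I*√145 ≈ 12.042*I)
N = 72
z = 142 (z = 72 - 14*(-5) = 72 + 70 = 142)
Y(M) = 142/M
Y(-744/U)/V = (142/((-744*(-I*√145/145))))/(-584189) = (142/((-(-744)*I*√145/145)))*(-1/584189) = (142/((744*I*√145/145)))*(-1/584189) = (142*(-I*√145/744))*(-1/584189) = -71*I*√145/372*(-1/584189) = 71*I*√145/217318308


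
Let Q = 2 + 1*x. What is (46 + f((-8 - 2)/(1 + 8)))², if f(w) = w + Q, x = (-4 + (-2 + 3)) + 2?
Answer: 170569/81 ≈ 2105.8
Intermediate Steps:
x = -1 (x = (-4 + 1) + 2 = -3 + 2 = -1)
Q = 1 (Q = 2 + 1*(-1) = 2 - 1 = 1)
f(w) = 1 + w (f(w) = w + 1 = 1 + w)
(46 + f((-8 - 2)/(1 + 8)))² = (46 + (1 + (-8 - 2)/(1 + 8)))² = (46 + (1 - 10/9))² = (46 - ⅑)² = (413/9)² = 170569/81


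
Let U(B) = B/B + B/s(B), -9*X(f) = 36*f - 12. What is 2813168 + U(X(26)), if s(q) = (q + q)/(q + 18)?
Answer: 8439380/3 ≈ 2.8131e+6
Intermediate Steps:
X(f) = 4/3 - 4*f (X(f) = -(36*f - 12)/9 = -(-12 + 36*f)/9 = 4/3 - 4*f)
s(q) = 2*q/(18 + q) (s(q) = (2*q)/(18 + q) = 2*q/(18 + q))
U(B) = 10 + B/2 (U(B) = B/B + B/((2*B/(18 + B))) = 1 + B*((18 + B)/(2*B)) = 1 + (9 + B/2) = 10 + B/2)
2813168 + U(X(26)) = 2813168 + (10 + (4/3 - 4*26)/2) = 2813168 + (10 + (4/3 - 104)/2) = 2813168 + (10 + (½)*(-308/3)) = 2813168 + (10 - 154/3) = 2813168 - 124/3 = 8439380/3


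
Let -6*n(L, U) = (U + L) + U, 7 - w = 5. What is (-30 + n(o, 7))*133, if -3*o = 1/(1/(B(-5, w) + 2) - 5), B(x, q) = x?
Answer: -137655/32 ≈ -4301.7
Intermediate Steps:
w = 2 (w = 7 - 1*5 = 7 - 5 = 2)
o = 1/16 (o = -1/(3*(1/(-5 + 2) - 5)) = -1/(3*(1/(-3) - 5)) = -1/(3*(-⅓ - 5)) = -1/(3*(-16/3)) = -⅓*(-3/16) = 1/16 ≈ 0.062500)
n(L, U) = -U/3 - L/6 (n(L, U) = -((U + L) + U)/6 = -((L + U) + U)/6 = -(L + 2*U)/6 = -U/3 - L/6)
(-30 + n(o, 7))*133 = (-30 + (-⅓*7 - ⅙*1/16))*133 = (-30 + (-7/3 - 1/96))*133 = (-30 - 75/32)*133 = -1035/32*133 = -137655/32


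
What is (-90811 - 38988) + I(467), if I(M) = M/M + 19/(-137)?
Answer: -17782345/137 ≈ -1.2980e+5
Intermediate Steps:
I(M) = 118/137 (I(M) = 1 + 19*(-1/137) = 1 - 19/137 = 118/137)
(-90811 - 38988) + I(467) = (-90811 - 38988) + 118/137 = -129799 + 118/137 = -17782345/137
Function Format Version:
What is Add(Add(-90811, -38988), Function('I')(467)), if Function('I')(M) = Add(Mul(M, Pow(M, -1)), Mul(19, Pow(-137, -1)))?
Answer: Rational(-17782345, 137) ≈ -1.2980e+5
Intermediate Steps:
Function('I')(M) = Rational(118, 137) (Function('I')(M) = Add(1, Mul(19, Rational(-1, 137))) = Add(1, Rational(-19, 137)) = Rational(118, 137))
Add(Add(-90811, -38988), Function('I')(467)) = Add(Add(-90811, -38988), Rational(118, 137)) = Add(-129799, Rational(118, 137)) = Rational(-17782345, 137)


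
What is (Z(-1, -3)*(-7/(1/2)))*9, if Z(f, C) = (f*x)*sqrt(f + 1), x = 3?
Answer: 0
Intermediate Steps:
Z(f, C) = 3*f*sqrt(1 + f) (Z(f, C) = (f*3)*sqrt(f + 1) = (3*f)*sqrt(1 + f) = 3*f*sqrt(1 + f))
(Z(-1, -3)*(-7/(1/2)))*9 = ((3*(-1)*sqrt(1 - 1))*(-7/(1/2)))*9 = ((3*(-1)*sqrt(0))*(-7/1/2))*9 = ((3*(-1)*0)*(-7*2))*9 = (0*(-14))*9 = 0*9 = 0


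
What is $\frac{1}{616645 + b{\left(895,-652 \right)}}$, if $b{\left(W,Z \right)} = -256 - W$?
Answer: $\frac{1}{615494} \approx 1.6247 \cdot 10^{-6}$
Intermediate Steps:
$\frac{1}{616645 + b{\left(895,-652 \right)}} = \frac{1}{616645 - 1151} = \frac{1}{615494}$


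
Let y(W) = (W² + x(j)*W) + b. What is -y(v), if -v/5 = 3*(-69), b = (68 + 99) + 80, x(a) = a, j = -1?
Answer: -1070437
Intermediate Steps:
b = 247 (b = 167 + 80 = 247)
v = 1035 (v = -15*(-69) = -5*(-207) = 1035)
y(W) = 247 + W² - W (y(W) = (W² - W) + 247 = 247 + W² - W)
-y(v) = -(247 + 1035² - 1*1035) = -(247 + 1071225 - 1035) = -1*1070437 = -1070437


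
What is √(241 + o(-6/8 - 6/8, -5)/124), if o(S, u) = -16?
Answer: √231477/31 ≈ 15.520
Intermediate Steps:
√(241 + o(-6/8 - 6/8, -5)/124) = √(241 - 16/124) = √(241 - 16*1/124) = √(241 - 4/31) = √(7467/31) = √231477/31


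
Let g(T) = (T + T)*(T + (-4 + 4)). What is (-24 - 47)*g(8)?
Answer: -9088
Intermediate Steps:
g(T) = 2*T**2 (g(T) = (2*T)*(T + 0) = (2*T)*T = 2*T**2)
(-24 - 47)*g(8) = (-24 - 47)*(2*8**2) = -142*64 = -71*128 = -9088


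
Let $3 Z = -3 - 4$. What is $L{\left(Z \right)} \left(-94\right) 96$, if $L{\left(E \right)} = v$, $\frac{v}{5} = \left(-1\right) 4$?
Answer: $180480$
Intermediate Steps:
$Z = - \frac{7}{3}$ ($Z = \frac{-3 - 4}{3} = \frac{1}{3} \left(-7\right) = - \frac{7}{3} \approx -2.3333$)
$v = -20$ ($v = 5 \left(\left(-1\right) 4\right) = 5 \left(-4\right) = -20$)
$L{\left(E \right)} = -20$
$L{\left(Z \right)} \left(-94\right) 96 = \left(-20\right) \left(-94\right) 96 = 1880 \cdot 96 = 180480$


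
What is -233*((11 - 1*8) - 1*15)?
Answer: 2796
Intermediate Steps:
-233*((11 - 1*8) - 1*15) = -233*((11 - 8) - 15) = -233*(3 - 15) = -233*(-12) = 2796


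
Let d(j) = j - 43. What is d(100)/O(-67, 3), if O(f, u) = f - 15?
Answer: -57/82 ≈ -0.69512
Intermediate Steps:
d(j) = -43 + j
O(f, u) = -15 + f
d(100)/O(-67, 3) = (-43 + 100)/(-15 - 67) = 57/(-82) = 57*(-1/82) = -57/82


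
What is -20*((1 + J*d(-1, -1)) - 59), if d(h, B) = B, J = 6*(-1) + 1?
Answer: 1060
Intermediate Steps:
J = -5 (J = -6 + 1 = -5)
-20*((1 + J*d(-1, -1)) - 59) = -20*((1 - 5*(-1)) - 59) = -20*((1 + 5) - 59) = -20*(6 - 59) = -20*(-53) = 1060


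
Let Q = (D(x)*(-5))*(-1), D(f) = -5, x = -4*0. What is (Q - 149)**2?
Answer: 30276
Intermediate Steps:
x = 0
Q = -25 (Q = -5*(-5)*(-1) = 25*(-1) = -25)
(Q - 149)**2 = (-25 - 149)**2 = (-174)**2 = 30276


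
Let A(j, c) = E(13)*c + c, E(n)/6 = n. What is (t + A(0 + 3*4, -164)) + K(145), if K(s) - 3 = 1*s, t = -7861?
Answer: -20669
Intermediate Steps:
E(n) = 6*n
K(s) = 3 + s (K(s) = 3 + 1*s = 3 + s)
A(j, c) = 79*c (A(j, c) = (6*13)*c + c = 78*c + c = 79*c)
(t + A(0 + 3*4, -164)) + K(145) = (-7861 + 79*(-164)) + (3 + 145) = (-7861 - 12956) + 148 = -20817 + 148 = -20669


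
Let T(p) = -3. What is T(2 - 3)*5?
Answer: -15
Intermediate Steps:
T(2 - 3)*5 = -3*5 = -15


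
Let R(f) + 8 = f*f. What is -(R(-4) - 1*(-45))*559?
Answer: -29627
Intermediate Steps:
R(f) = -8 + f² (R(f) = -8 + f*f = -8 + f²)
-(R(-4) - 1*(-45))*559 = -((-8 + (-4)²) - 1*(-45))*559 = -((-8 + 16) + 45)*559 = -(8 + 45)*559 = -1*53*559 = -53*559 = -29627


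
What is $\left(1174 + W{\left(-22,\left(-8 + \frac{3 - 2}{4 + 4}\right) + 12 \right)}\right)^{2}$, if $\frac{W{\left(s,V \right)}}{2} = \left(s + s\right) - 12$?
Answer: $1127844$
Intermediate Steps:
$W{\left(s,V \right)} = -24 + 4 s$ ($W{\left(s,V \right)} = 2 \left(\left(s + s\right) - 12\right) = 2 \left(2 s - 12\right) = 2 \left(-12 + 2 s\right) = -24 + 4 s$)
$\left(1174 + W{\left(-22,\left(-8 + \frac{3 - 2}{4 + 4}\right) + 12 \right)}\right)^{2} = \left(1174 + \left(-24 + 4 \left(-22\right)\right)\right)^{2} = \left(1174 - 112\right)^{2} = 1062^{2} = 1127844$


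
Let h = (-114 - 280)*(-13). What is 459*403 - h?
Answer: 179855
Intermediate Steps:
h = 5122 (h = -394*(-13) = 5122)
459*403 - h = 459*403 - 1*5122 = 184977 - 5122 = 179855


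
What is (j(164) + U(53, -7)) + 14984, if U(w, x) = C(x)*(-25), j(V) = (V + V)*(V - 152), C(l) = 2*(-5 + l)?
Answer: 19520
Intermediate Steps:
C(l) = -10 + 2*l
j(V) = 2*V*(-152 + V) (j(V) = (2*V)*(-152 + V) = 2*V*(-152 + V))
U(w, x) = 250 - 50*x (U(w, x) = (-10 + 2*x)*(-25) = 250 - 50*x)
(j(164) + U(53, -7)) + 14984 = (2*164*(-152 + 164) + (250 - 50*(-7))) + 14984 = (2*164*12 + (250 + 350)) + 14984 = (3936 + 600) + 14984 = 4536 + 14984 = 19520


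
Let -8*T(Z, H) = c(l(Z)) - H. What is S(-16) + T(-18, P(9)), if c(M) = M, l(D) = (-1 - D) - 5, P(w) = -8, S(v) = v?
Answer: -37/2 ≈ -18.500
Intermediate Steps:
l(D) = -6 - D
T(Z, H) = ¾ + H/8 + Z/8 (T(Z, H) = -((-6 - Z) - H)/8 = -(-6 - H - Z)/8 = ¾ + H/8 + Z/8)
S(-16) + T(-18, P(9)) = -16 + (¾ + (⅛)*(-8) + (⅛)*(-18)) = -16 + (¾ - 1 - 9/4) = -16 - 5/2 = -37/2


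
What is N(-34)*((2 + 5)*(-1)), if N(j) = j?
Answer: 238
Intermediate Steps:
N(-34)*((2 + 5)*(-1)) = -34*(2 + 5)*(-1) = -238*(-1) = -34*(-7) = 238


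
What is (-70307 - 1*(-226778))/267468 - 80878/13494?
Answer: -3253476205/601535532 ≈ -5.4086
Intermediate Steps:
(-70307 - 1*(-226778))/267468 - 80878/13494 = (-70307 + 226778)*(1/267468) - 80878*1/13494 = 156471*(1/267468) - 40439/6747 = 52157/89156 - 40439/6747 = -3253476205/601535532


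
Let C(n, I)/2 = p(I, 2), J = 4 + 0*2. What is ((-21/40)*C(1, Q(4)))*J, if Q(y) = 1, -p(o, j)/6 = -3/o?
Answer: -378/5 ≈ -75.600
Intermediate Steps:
p(o, j) = 18/o (p(o, j) = -(-18)/o = 18/o)
J = 4 (J = 4 + 0 = 4)
C(n, I) = 36/I (C(n, I) = 2*(18/I) = 36/I)
((-21/40)*C(1, Q(4)))*J = ((-21/40)*(36/1))*4 = ((-21*1/40)*(36*1))*4 = -21/40*36*4 = -189/10*4 = -378/5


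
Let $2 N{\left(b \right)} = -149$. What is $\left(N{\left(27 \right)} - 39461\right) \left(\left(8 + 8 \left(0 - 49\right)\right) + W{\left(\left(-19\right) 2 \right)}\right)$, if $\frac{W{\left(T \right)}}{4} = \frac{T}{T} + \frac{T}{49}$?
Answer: $\frac{742160406}{49} \approx 1.5146 \cdot 10^{7}$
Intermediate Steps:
$N{\left(b \right)} = - \frac{149}{2}$ ($N{\left(b \right)} = \frac{1}{2} \left(-149\right) = - \frac{149}{2}$)
$W{\left(T \right)} = 4 + \frac{4 T}{49}$ ($W{\left(T \right)} = 4 \left(\frac{T}{T} + \frac{T}{49}\right) = 4 \left(1 + T \frac{1}{49}\right) = 4 \left(1 + \frac{T}{49}\right) = 4 + \frac{4 T}{49}$)
$\left(N{\left(27 \right)} - 39461\right) \left(\left(8 + 8 \left(0 - 49\right)\right) + W{\left(\left(-19\right) 2 \right)}\right) = \left(- \frac{149}{2} - 39461\right) \left(\left(8 + 8 \left(0 - 49\right)\right) + \left(4 + \frac{4 \left(\left(-19\right) 2\right)}{49}\right)\right) = - \frac{79071 \left(\left(8 + 8 \left(0 - 49\right)\right) + \left(4 + \frac{4}{49} \left(-38\right)\right)\right)}{2} = - \frac{79071 \left(\left(8 + 8 \left(-49\right)\right) + \left(4 - \frac{152}{49}\right)\right)}{2} = - \frac{79071 \left(\left(8 - 392\right) + \frac{44}{49}\right)}{2} = - \frac{79071 \left(-384 + \frac{44}{49}\right)}{2} = \left(- \frac{79071}{2}\right) \left(- \frac{18772}{49}\right) = \frac{742160406}{49}$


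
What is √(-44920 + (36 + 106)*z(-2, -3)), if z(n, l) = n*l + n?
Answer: 24*I*√77 ≈ 210.6*I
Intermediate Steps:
z(n, l) = n + l*n (z(n, l) = l*n + n = n + l*n)
√(-44920 + (36 + 106)*z(-2, -3)) = √(-44920 + (36 + 106)*(-2*(1 - 3))) = √(-44920 + 142*(-2*(-2))) = √(-44920 + 142*4) = √(-44920 + 568) = √(-44352) = 24*I*√77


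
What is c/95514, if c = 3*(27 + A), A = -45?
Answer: -9/15919 ≈ -0.00056536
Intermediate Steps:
c = -54 (c = 3*(27 - 45) = 3*(-18) = -54)
c/95514 = -54/95514 = -54*1/95514 = -9/15919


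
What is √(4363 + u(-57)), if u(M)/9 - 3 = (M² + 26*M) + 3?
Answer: 4*√1270 ≈ 142.55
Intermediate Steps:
u(M) = 54 + 9*M² + 234*M (u(M) = 27 + 9*((M² + 26*M) + 3) = 27 + 9*(3 + M² + 26*M) = 27 + (27 + 9*M² + 234*M) = 54 + 9*M² + 234*M)
√(4363 + u(-57)) = √(4363 + (54 + 9*(-57)² + 234*(-57))) = √(4363 + (54 + 9*3249 - 13338)) = √(4363 + (54 + 29241 - 13338)) = √(4363 + 15957) = √20320 = 4*√1270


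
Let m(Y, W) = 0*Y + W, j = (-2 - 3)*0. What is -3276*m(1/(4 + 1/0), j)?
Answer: 0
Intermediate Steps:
j = 0 (j = -5*0 = 0)
m(Y, W) = W (m(Y, W) = 0 + W = W)
-3276*m(1/(4 + 1/0), j) = -3276*0 = 0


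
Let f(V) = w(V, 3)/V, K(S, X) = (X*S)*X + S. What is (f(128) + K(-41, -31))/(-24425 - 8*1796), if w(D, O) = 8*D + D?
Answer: 39433/38793 ≈ 1.0165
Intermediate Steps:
K(S, X) = S + S*X² (K(S, X) = (S*X)*X + S = S*X² + S = S + S*X²)
w(D, O) = 9*D
f(V) = 9 (f(V) = (9*V)/V = 9)
(f(128) + K(-41, -31))/(-24425 - 8*1796) = (9 - 41*(1 + (-31)²))/(-24425 - 8*1796) = (9 - 41*(1 + 961))/(-24425 - 14368) = (9 - 41*962)/(-38793) = (9 - 39442)*(-1/38793) = -39433*(-1/38793) = 39433/38793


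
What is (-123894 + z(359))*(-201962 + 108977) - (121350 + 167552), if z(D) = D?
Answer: 11486613073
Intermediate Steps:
(-123894 + z(359))*(-201962 + 108977) - (121350 + 167552) = (-123894 + 359)*(-201962 + 108977) - (121350 + 167552) = -123535*(-92985) - 1*288902 = 11486901975 - 288902 = 11486613073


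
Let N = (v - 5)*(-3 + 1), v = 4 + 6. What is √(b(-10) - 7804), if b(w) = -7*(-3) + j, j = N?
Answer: I*√7793 ≈ 88.278*I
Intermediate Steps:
v = 10
N = -10 (N = (10 - 5)*(-3 + 1) = 5*(-2) = -10)
j = -10
b(w) = 11 (b(w) = -7*(-3) - 10 = 21 - 10 = 11)
√(b(-10) - 7804) = √(11 - 7804) = √(-7793) = I*√7793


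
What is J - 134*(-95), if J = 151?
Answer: 12881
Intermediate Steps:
J - 134*(-95) = 151 - 134*(-95) = 151 + 12730 = 12881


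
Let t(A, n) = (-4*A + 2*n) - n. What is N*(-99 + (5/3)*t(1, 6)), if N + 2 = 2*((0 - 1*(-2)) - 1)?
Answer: 0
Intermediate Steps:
t(A, n) = n - 4*A
N = 0 (N = -2 + 2*((0 - 1*(-2)) - 1) = -2 + 2*((0 + 2) - 1) = -2 + 2*(2 - 1) = -2 + 2*1 = -2 + 2 = 0)
N*(-99 + (5/3)*t(1, 6)) = 0*(-99 + (5/3)*(6 - 4*1)) = 0*(-99 + (5*(1/3))*(6 - 4)) = 0*(-99 + (5/3)*2) = 0*(-99 + 10/3) = 0*(-287/3) = 0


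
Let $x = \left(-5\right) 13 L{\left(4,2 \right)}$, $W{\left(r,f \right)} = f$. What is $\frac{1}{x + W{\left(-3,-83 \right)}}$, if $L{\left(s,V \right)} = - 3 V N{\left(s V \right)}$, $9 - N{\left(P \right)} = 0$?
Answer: $\frac{1}{3427} \approx 0.0002918$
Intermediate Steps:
$N{\left(P \right)} = 9$ ($N{\left(P \right)} = 9 - 0 = 9 + 0 = 9$)
$L{\left(s,V \right)} = - 27 V$ ($L{\left(s,V \right)} = - 3 V 9 = - 27 V$)
$x = 3510$ ($x = \left(-5\right) 13 \left(\left(-27\right) 2\right) = \left(-65\right) \left(-54\right) = 3510$)
$\frac{1}{x + W{\left(-3,-83 \right)}} = \frac{1}{3510 - 83} = \frac{1}{3427}$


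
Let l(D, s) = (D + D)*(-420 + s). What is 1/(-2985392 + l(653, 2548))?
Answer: -1/206224 ≈ -4.8491e-6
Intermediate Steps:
l(D, s) = 2*D*(-420 + s) (l(D, s) = (2*D)*(-420 + s) = 2*D*(-420 + s))
1/(-2985392 + l(653, 2548)) = 1/(-2985392 + 2*653*(-420 + 2548)) = 1/(-2985392 + 2*653*2128) = 1/(-2985392 + 2779168) = 1/(-206224) = -1/206224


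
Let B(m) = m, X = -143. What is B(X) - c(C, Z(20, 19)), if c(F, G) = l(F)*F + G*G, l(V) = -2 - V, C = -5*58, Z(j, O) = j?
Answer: 82977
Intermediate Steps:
C = -290
c(F, G) = G**2 + F*(-2 - F) (c(F, G) = (-2 - F)*F + G*G = F*(-2 - F) + G**2 = G**2 + F*(-2 - F))
B(X) - c(C, Z(20, 19)) = -143 - (20**2 - 1*(-290)*(2 - 290)) = -143 - (400 - 1*(-290)*(-288)) = -143 - (400 - 83520) = -143 - 1*(-83120) = -143 + 83120 = 82977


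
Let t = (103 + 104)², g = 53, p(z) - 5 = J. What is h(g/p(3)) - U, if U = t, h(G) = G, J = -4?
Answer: -42796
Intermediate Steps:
p(z) = 1 (p(z) = 5 - 4 = 1)
t = 42849 (t = 207² = 42849)
U = 42849
h(g/p(3)) - U = 53/1 - 1*42849 = 53*1 - 42849 = 53 - 42849 = -42796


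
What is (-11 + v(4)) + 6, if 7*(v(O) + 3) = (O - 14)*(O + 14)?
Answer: -236/7 ≈ -33.714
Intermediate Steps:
v(O) = -3 + (-14 + O)*(14 + O)/7 (v(O) = -3 + ((O - 14)*(O + 14))/7 = -3 + ((-14 + O)*(14 + O))/7 = -3 + (-14 + O)*(14 + O)/7)
(-11 + v(4)) + 6 = (-11 + (-31 + (1/7)*4**2)) + 6 = (-11 + (-31 + (1/7)*16)) + 6 = (-11 + (-31 + 16/7)) + 6 = (-11 - 201/7) + 6 = -278/7 + 6 = -236/7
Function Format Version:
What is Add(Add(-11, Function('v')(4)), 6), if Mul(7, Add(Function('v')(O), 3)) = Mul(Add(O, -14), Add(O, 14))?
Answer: Rational(-236, 7) ≈ -33.714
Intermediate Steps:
Function('v')(O) = Add(-3, Mul(Rational(1, 7), Add(-14, O), Add(14, O))) (Function('v')(O) = Add(-3, Mul(Rational(1, 7), Mul(Add(O, -14), Add(O, 14)))) = Add(-3, Mul(Rational(1, 7), Mul(Add(-14, O), Add(14, O)))) = Add(-3, Mul(Rational(1, 7), Add(-14, O), Add(14, O))))
Add(Add(-11, Function('v')(4)), 6) = Add(Add(-11, Add(-31, Mul(Rational(1, 7), Pow(4, 2)))), 6) = Add(Add(-11, Add(-31, Mul(Rational(1, 7), 16))), 6) = Add(Add(-11, Add(-31, Rational(16, 7))), 6) = Add(Add(-11, Rational(-201, 7)), 6) = Add(Rational(-278, 7), 6) = Rational(-236, 7)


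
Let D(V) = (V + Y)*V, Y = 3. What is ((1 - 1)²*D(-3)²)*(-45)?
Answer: 0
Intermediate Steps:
D(V) = V*(3 + V) (D(V) = (V + 3)*V = (3 + V)*V = V*(3 + V))
((1 - 1)²*D(-3)²)*(-45) = ((1 - 1)²*(-3*(3 - 3))²)*(-45) = (0²*(-3*0)²)*(-45) = (0*0²)*(-45) = (0*0)*(-45) = 0*(-45) = 0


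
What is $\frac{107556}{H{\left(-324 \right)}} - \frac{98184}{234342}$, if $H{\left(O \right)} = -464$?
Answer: $- \frac{1052101897}{4530612} \approx -232.22$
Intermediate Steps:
$\frac{107556}{H{\left(-324 \right)}} - \frac{98184}{234342} = \frac{107556}{-464} - \frac{98184}{234342} = 107556 \left(- \frac{1}{464}\right) - \frac{16364}{39057} = - \frac{26889}{116} - \frac{16364}{39057} = - \frac{1052101897}{4530612}$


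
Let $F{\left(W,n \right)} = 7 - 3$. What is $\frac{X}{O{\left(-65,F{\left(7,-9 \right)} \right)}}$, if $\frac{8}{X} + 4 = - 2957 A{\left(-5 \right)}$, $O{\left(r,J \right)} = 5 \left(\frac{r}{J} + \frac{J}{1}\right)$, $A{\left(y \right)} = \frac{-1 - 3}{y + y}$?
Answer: $\frac{16}{145383} \approx 0.00011005$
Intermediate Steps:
$F{\left(W,n \right)} = 4$
$A{\left(y \right)} = - \frac{2}{y}$ ($A{\left(y \right)} = - \frac{4}{2 y} = - 4 \frac{1}{2 y} = - \frac{2}{y}$)
$O{\left(r,J \right)} = 5 J + \frac{5 r}{J}$ ($O{\left(r,J \right)} = 5 \left(\frac{r}{J} + J 1\right) = 5 \left(\frac{r}{J} + J\right) = 5 \left(J + \frac{r}{J}\right) = 5 J + \frac{5 r}{J}$)
$X = - \frac{20}{2967}$ ($X = \frac{8}{-4 - 2957 \left(- \frac{2}{-5}\right)} = \frac{8}{-4 - 2957 \left(\left(-2\right) \left(- \frac{1}{5}\right)\right)} = \frac{8}{-4 - \frac{5914}{5}} = \frac{8}{- \frac{5934}{5}} = 8 \left(- \frac{5}{5934}\right) = - \frac{20}{2967} \approx -0.0067408$)
$\frac{X}{O{\left(-65,F{\left(7,-9 \right)} \right)}} = - \frac{20}{2967 \left(5 \cdot 4 + 5 \left(-65\right) \frac{1}{4}\right)} = - \frac{20}{2967 \left(20 + 5 \left(-65\right) \frac{1}{4}\right)} = - \frac{20}{2967 \left(20 - \frac{325}{4}\right)} = - \frac{20}{2967 \left(- \frac{245}{4}\right)} = \left(- \frac{20}{2967}\right) \left(- \frac{4}{245}\right) = \frac{16}{145383}$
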